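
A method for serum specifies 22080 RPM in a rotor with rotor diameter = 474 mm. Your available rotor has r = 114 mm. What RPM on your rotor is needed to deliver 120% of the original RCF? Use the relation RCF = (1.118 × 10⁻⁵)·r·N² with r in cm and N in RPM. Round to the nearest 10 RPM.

Original rotor: r = 474 mm / 2 = 237 mm = 23.7 cm
RCF_original = 1.118 × 10⁻⁵ × 23.7 × (22080)² = 1.118 × 10⁻⁵ × 23.7 × 487,526,400 ≈ 129,177.9 × g
Target RCF = 1.2 × 129,177.9 ≈ 155,013.5 × g
Your rotor: r = 114 mm = 11.4 cm
155,013.5 = 1.118 × 10⁻⁵ × 11.4 × N²
N² = 155,013.5 / (12.7452 × 10⁻⁵) = 1,216,250,039
N ≈ √1,216,250,039 ≈ 34,874.8

≈ 34870 RPM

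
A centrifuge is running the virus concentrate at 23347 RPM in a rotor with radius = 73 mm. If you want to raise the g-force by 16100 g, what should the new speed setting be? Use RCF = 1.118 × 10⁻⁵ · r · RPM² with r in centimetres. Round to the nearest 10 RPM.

≈ 27250 RPM

r = 73 mm = 7.3 cm
Current RCF = 1.118 × 10⁻⁵ × 7.3 × (23347)² = 1.118 × 10⁻⁵ × 7.3 × 545,082,409 ≈ 44,486.4 × g
Target RCF = 44,486.4 + 16,100 = 60,586.4 × g
N² = 60,586.4 / (8.1614 × 10⁻⁵) = 742,353,028
N ≈ √742,353,028 ≈ 27,246.2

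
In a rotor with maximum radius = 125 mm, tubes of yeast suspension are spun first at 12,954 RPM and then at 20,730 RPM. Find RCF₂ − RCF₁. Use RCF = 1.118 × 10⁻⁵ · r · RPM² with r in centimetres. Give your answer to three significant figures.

36600 × g

r = 125 mm = 12.5 cm
RCF₁ = 1.118 × 10⁻⁵ × 12.5 × (12954)² = 1.118 × 10⁻⁵ × 12.5 × 167,806,116 ≈ 23,450.9 × g
RCF₂ = 1.118 × 10⁻⁵ × 12.5 × (20730)² = 1.118 × 10⁻⁵ × 12.5 × 429,732,900 ≈ 60,055.2 × g
Increase = 60,055.2 − 23,450.9 = 36,604.3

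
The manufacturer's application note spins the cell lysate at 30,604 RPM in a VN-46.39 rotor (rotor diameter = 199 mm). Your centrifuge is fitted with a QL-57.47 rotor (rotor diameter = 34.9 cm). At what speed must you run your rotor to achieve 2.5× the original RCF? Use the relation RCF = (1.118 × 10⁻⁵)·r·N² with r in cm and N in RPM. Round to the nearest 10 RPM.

Original rotor: r = 199 mm / 2 = 99.5 mm = 9.95 cm
RCF_original = 1.118 × 10⁻⁵ × 9.95 × (30604)² = 1.118 × 10⁻⁵ × 9.95 × 936,604,816 ≈ 104,188.9 × g
Target RCF = 2.5 × 104,188.9 ≈ 260,472.2 × g
Your rotor: r = 34.9 / 2 = 17.45 cm
260,472.2 = 1.118 × 10⁻⁵ × 17.45 × N²
N² = 260,472.2 / (19.5091 × 10⁻⁵) = 1,335,131,810
N ≈ √1,335,131,810 ≈ 36,539.5

≈ 36540 RPM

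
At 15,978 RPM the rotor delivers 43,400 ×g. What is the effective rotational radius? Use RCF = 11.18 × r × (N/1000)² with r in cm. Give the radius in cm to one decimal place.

43400 = 11.18 × r × (15.978)²
r = 43400 / (11.18 × 255.296484) = 43400 / 2854.215 ≈ 15.206 cm

15.2 cm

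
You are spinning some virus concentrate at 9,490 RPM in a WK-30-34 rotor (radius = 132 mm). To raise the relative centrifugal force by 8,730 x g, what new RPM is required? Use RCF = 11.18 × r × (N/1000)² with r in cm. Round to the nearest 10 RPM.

r = 132 mm = 13.2 cm
Current RCF = 11.18 × 13.2 × (9.49)² = 11.18 × 13.2 × 90.0601 ≈ 13,290.7 × g
Target RCF = 13,290.7 + 8,730 = 22,020.7 × g
(N/1000)² = 22,020.7 / 147.576 = 149.216
N = 1000 × √149.216 ≈ 12,215.4

≈ 12220 RPM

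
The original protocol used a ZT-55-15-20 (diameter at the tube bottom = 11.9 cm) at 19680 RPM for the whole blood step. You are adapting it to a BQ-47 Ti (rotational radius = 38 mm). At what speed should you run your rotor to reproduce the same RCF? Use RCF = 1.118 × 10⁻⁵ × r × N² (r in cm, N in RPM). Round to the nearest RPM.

24626 RPM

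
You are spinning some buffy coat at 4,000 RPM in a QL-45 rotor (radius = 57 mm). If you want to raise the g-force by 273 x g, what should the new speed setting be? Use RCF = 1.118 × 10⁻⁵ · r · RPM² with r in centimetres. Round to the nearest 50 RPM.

4500 RPM

r = 57 mm = 5.7 cm
Current RCF = 1.118 × 10⁻⁵ × 5.7 × (4000)² = 1.118 × 10⁻⁵ × 5.7 × 16,000,000 ≈ 1,019.6 × g
Target RCF = 1,019.6 + 273 = 1,292.6 × g
N² = 1,292.6 / (6.3726 × 10⁻⁵) = 20,283,715
N ≈ √20,283,715 ≈ 4,503.7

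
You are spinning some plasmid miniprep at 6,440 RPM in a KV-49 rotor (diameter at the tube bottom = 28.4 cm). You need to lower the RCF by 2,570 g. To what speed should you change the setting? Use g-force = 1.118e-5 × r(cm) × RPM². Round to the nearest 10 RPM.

≈ 5030 RPM

r = 28.4 / 2 = 14.2 cm
Current RCF = 1.118 × 10⁻⁵ × 14.2 × (6440)² = 1.118 × 10⁻⁵ × 14.2 × 41,473,600 ≈ 6,584.2 × g
Target RCF = 6,584.2 − 2,570 = 4,014.2 × g
N² = 4,014.2 / (15.8756 × 10⁻⁵) = 25,285,344
N ≈ √25,285,344 ≈ 5,028.5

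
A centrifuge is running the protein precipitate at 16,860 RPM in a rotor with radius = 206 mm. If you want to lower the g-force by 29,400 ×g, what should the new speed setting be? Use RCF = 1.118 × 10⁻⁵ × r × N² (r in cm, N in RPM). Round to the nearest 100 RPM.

≈ 12500 RPM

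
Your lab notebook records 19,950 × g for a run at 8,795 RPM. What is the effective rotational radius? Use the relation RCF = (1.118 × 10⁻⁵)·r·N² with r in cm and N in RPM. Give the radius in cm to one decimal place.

23.1 cm

19950 = 1.118 × 10⁻⁵ × r × (8795)²
r = 19950 / (1.118 × 10⁻⁵ × 77,352,025) = 19950 / 864.7956 ≈ 23.069 cm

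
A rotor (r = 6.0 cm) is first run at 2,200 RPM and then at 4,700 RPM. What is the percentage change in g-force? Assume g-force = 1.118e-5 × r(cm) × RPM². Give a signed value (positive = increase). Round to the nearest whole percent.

+356%

RCF ∝ N², so the ratio is (4700/2200)² = (2.136364)² = 4.5640.
Change = 4.5640 − 1 = +3.5640 → +356.4%.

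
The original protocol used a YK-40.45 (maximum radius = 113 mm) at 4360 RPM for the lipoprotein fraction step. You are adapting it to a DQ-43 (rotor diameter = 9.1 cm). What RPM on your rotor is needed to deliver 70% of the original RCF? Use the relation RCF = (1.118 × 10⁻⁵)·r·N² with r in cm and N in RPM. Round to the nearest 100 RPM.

5700 RPM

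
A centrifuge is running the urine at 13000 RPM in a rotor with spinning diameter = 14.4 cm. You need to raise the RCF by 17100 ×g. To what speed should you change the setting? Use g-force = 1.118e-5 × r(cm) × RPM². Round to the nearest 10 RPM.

r = 14.4 / 2 = 7.2 cm
Current RCF = 1.118 × 10⁻⁵ × 7.2 × (13000)² = 1.118 × 10⁻⁵ × 7.2 × 169,000,000 ≈ 13,603.8 × g
Target RCF = 13,603.8 + 17,100 = 30,703.8 × g
N² = 30,703.8 / (8.0496 × 10⁻⁵) = 381,432,618
N ≈ √381,432,618 ≈ 19,530.3

≈ 19530 RPM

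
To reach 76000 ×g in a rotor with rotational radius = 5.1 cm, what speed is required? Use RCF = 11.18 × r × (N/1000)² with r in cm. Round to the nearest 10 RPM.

N ≈ 36510 RPM

RCF = 11.18 × r × (N/1000)²
76,000 = 11.18 × 5.1 × (N/1000)²
(N/1000)² = 76,000 / 57.018 = 1332.912
N = 1000 × √1332.912 ≈ 36,509.1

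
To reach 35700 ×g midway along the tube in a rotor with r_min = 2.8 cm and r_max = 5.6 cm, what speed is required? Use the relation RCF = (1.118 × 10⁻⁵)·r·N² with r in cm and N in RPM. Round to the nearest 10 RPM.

N ≈ 27570 RPM

r_avg = (2.8 + 5.6) / 2 = 4.2 cm
35,700 = 1.118 × 10⁻⁵ × 4.2 × N²
N² = 35,700 / (4.6956 × 10⁻⁵) = 760,286,225
N ≈ √760,286,225 ≈ 27,573.3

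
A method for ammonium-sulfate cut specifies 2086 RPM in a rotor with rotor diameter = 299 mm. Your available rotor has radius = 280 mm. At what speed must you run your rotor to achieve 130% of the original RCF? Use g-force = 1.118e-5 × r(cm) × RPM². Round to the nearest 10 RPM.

Original rotor: r = 299 mm / 2 = 149.5 mm = 14.95 cm
RCF_original = 1.118 × 10⁻⁵ × 14.95 × (2086)² = 1.118 × 10⁻⁵ × 14.95 × 4,351,396 ≈ 727.3 × g
Target RCF = 1.3 × 727.3 ≈ 945.5 × g
Your rotor: r = 280 mm = 28.0 cm
945.5 = 1.118 × 10⁻⁵ × 28 × N²
N² = 945.5 / (31.304 × 10⁻⁵) = 3,020,381
N ≈ √3,020,381 ≈ 1,737.9

≈ 1740 RPM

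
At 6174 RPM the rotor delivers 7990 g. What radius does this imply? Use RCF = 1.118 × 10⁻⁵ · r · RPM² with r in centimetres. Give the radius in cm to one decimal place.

≈ 18.7 cm

7990 = 1.118 × 10⁻⁵ × r × (6174)²
r = 7990 / (1.118 × 10⁻⁵ × 38,118,276) = 7990 / 426.1623 ≈ 18.749 cm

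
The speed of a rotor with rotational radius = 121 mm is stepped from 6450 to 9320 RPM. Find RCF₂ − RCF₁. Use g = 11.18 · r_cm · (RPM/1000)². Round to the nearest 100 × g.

≈ 6100 g

r = 121 mm = 12.1 cm
RCF₁ = 11.18 × 12.1 × (6.45)² = 11.18 × 12.1 × 41.6025 ≈ 5,627.9 × g
RCF₂ = 11.18 × 12.1 × (9.32)² = 11.18 × 12.1 × 86.8624 ≈ 11,750.6 × g
Increase = 11,750.6 − 5,627.9 = 6,122.7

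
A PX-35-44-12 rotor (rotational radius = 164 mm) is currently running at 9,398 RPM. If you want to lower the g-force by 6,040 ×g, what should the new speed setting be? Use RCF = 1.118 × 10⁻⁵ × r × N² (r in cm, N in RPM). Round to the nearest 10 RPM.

r = 164 mm = 16.4 cm
Current RCF = 1.118 × 10⁻⁵ × 16.4 × (9398)² = 1.118 × 10⁻⁵ × 16.4 × 88,322,404 ≈ 16,194.1 × g
Target RCF = 16,194.1 − 6,040 = 10,154.1 × g
N² = 10,154.1 / (18.3352 × 10⁻⁵) = 55,380,361
N ≈ √55,380,361 ≈ 7,441.8

N₂ ≈ 7440 RPM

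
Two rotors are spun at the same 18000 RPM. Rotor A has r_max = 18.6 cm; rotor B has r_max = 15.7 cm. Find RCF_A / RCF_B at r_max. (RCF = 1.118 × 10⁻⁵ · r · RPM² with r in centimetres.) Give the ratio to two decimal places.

1.18

At fixed N, RCF ∝ r, so RCF_A/RCF_B = r_A/r_B = 18.6 / 15.7 = 1.1847.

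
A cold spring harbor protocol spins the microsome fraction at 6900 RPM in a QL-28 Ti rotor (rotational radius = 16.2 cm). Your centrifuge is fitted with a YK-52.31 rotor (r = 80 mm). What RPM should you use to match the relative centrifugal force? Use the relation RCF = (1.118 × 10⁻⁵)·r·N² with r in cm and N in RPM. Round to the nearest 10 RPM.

≈ 9820 RPM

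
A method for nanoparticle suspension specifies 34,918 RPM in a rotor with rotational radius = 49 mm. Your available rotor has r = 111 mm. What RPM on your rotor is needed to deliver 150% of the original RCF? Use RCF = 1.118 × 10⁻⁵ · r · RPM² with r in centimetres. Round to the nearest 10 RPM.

Original rotor: r = 49 mm = 4.9 cm
RCF_original = 1.118 × 10⁻⁵ × 4.9 × (34918)² = 1.118 × 10⁻⁵ × 4.9 × 1,219,266,724 ≈ 66,793.9 × g
Target RCF = 1.5 × 66,793.9 ≈ 100,190.8 × g
Your rotor: r = 111 mm = 11.1 cm
100,190.8 = 1.118 × 10⁻⁵ × 11.1 × N²
N² = 100,190.8 / (12.4098 × 10⁻⁵) = 807,352,254
N ≈ √807,352,254 ≈ 28,413.9

28410 RPM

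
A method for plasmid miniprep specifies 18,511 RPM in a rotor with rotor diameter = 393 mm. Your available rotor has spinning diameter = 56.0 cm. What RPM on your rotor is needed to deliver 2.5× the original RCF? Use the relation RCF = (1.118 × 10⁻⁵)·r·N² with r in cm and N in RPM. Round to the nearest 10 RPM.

24520 RPM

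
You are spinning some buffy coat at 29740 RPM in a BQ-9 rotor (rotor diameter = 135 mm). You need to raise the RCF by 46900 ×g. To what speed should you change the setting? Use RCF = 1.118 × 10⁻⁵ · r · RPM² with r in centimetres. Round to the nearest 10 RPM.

N₂ ≈ 38810 RPM

r = 135 mm / 2 = 67.5 mm = 6.75 cm
Current RCF = 1.118 × 10⁻⁵ × 6.75 × (29740)² = 1.118 × 10⁻⁵ × 6.75 × 884,467,600 ≈ 66,746.3 × g
Target RCF = 66,746.3 + 46,900 = 113,646.3 × g
N² = 113,646.3 / (7.5465 × 10⁻⁵) = 1,505,947,128
N ≈ √1,505,947,128 ≈ 38,806.5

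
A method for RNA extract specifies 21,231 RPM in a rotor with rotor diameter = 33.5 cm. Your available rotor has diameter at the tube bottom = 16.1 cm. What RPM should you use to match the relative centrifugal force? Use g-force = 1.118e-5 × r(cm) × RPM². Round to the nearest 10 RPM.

30630 RPM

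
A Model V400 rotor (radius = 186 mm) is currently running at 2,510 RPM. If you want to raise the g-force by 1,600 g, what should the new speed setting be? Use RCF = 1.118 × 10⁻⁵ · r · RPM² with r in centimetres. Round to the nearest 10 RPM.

3740 RPM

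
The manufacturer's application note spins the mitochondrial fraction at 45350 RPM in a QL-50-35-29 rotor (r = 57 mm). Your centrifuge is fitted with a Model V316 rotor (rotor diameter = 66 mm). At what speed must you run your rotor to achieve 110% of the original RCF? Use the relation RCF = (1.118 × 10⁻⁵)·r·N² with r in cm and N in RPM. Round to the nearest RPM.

≈ 62511 RPM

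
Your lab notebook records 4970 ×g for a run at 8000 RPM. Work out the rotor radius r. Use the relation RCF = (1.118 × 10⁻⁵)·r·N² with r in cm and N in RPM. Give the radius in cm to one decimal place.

r ≈ 6.9 cm

4970 = 1.118 × 10⁻⁵ × r × (8000)²
r = 4970 / (1.118 × 10⁻⁵ × 64,000,000) = 4970 / 715.52 ≈ 6.946 cm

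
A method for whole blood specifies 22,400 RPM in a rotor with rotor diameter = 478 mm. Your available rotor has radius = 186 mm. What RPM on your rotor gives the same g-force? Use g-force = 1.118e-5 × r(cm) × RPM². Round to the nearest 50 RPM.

Original rotor: r = 478 mm / 2 = 239 mm = 23.9 cm
RCF = 1.118 × 10⁻⁵ × r × N²
RCF_original = 1.118 × 10⁻⁵ × 23.9 × (22400)² = 1.118 × 10⁻⁵ × 23.9 × 501,760,000 ≈ 134,071.3 × g
Your rotor: r = 186 mm = 18.6 cm
134,071.3 = 1.118 × 10⁻⁵ × 18.6 × N²
N² = 134,071.3 / (20.7948 × 10⁻⁵) = 644,734,741
N ≈ √644,734,741 ≈ 25,391.6

25400 RPM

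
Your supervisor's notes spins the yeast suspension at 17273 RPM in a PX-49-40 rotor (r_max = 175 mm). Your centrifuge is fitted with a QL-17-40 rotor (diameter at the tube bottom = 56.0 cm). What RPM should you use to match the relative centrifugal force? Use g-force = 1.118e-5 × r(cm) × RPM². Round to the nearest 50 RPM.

13650 RPM

Original rotor: r = 175 mm = 17.5 cm
RCF_original = 1.118 × 10⁻⁵ × 17.5 × (17273)² = 1.118 × 10⁻⁵ × 17.5 × 298,356,529 ≈ 58,373.5 × g
Your rotor: r = 56.0 / 2 = 28 cm
58,373.5 = 1.118 × 10⁻⁵ × 28 × N²
N² = 58,373.5 / (31.304 × 10⁻⁵) = 186,472,975
N ≈ √186,472,975 ≈ 13,655.5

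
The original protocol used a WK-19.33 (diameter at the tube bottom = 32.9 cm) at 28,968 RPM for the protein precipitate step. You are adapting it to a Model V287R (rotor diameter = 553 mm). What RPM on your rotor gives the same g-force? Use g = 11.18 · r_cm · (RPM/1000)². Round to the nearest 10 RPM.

22340 RPM

Original rotor: r = 32.9 / 2 = 16.45 cm
RCF_original = 11.18 × 16.45 × (28.968)² = 11.18 × 16.45 × 839.145024 ≈ 154,328 × g
Your rotor: r = 553 mm / 2 = 276.5 mm = 27.65 cm
154,328 = 11.18 × 27.65 × (N/1000)²
(N/1000)² = 154,328 / 309.127 = 499.2382
N = 1000 × √499.2382 ≈ 22,343.6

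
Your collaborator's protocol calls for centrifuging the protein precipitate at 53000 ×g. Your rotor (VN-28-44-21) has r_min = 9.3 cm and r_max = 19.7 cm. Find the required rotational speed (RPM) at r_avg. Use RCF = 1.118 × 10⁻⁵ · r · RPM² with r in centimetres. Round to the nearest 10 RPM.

≈ 18080 RPM

r_avg = (9.3 + 19.7) / 2 = 14.5 cm
53,000 = 1.118 × 10⁻⁵ × 14.5 × N²
N² = 53,000 / (16.211 × 10⁻⁵) = 326,938,499
N ≈ √326,938,499 ≈ 18,081.4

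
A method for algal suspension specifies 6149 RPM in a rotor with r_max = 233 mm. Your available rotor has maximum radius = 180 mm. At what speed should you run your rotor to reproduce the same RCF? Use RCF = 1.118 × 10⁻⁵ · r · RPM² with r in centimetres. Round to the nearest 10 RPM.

Original rotor: r = 233 mm = 23.3 cm
RCF = 1.118 × 10⁻⁵ × r × N²
RCF_original = 1.118 × 10⁻⁵ × 23.3 × (6149)² = 1.118 × 10⁻⁵ × 23.3 × 37,810,201 ≈ 9,849.3 × g
Your rotor: r = 180 mm = 18.0 cm
9,849.3 = 1.118 × 10⁻⁵ × 18 × N²
N² = 9,849.3 / (20.124 × 10⁻⁵) = 48,943,053
N ≈ √48,943,053 ≈ 6,995.9

≈ 7000 RPM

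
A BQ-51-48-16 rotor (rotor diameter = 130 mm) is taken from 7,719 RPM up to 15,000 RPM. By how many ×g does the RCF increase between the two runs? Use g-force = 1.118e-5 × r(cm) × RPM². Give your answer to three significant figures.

≈ 12000 ×g

r = 130 mm / 2 = 65 mm = 6.5 cm
RCF₁ = 1.118 × 10⁻⁵ × 6.5 × (7719)² = 1.118 × 10⁻⁵ × 6.5 × 59,582,961 ≈ 4,329.9 × g
RCF₂ = 1.118 × 10⁻⁵ × 6.5 × (15000)² = 1.118 × 10⁻⁵ × 6.5 × 225,000,000 ≈ 16,350.8 × g
Increase = 16,350.8 − 4,329.9 = 12,020.9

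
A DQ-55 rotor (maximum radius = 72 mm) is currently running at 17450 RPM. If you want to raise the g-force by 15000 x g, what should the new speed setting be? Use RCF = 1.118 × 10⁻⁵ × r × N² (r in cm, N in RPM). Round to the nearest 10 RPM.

r = 72 mm = 7.2 cm
Current RCF = 1.118 × 10⁻⁵ × 7.2 × (17450)² = 1.118 × 10⁻⁵ × 7.2 × 304,502,500 ≈ 24,511.2 × g
Target RCF = 24,511.2 + 15,000 = 39,511.2 × g
N² = 39,511.2 / (8.0496 × 10⁻⁵) = 490,846,750
N ≈ √490,846,750 ≈ 22,155.1

≈ 22160 RPM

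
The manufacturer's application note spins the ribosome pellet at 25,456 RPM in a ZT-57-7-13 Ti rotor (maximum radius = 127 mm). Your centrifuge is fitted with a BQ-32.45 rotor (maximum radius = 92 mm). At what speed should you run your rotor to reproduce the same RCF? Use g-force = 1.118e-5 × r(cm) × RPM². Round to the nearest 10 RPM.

Original rotor: r = 127 mm = 12.7 cm
RCF_original = 1.118 × 10⁻⁵ × 12.7 × (25456)² = 1.118 × 10⁻⁵ × 12.7 × 648,007,936 ≈ 92,008.1 × g
Your rotor: r = 92 mm = 9.2 cm
92,008.1 = 1.118 × 10⁻⁵ × 9.2 × N²
N² = 92,008.1 / (10.2856 × 10⁻⁵) = 894,533,134
N ≈ √894,533,134 ≈ 29,908.7

29910 RPM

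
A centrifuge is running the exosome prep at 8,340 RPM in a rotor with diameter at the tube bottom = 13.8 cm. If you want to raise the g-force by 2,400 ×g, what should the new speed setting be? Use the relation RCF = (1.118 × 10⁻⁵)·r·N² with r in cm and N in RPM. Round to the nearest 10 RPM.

≈ 10030 RPM

r = 13.8 / 2 = 6.9 cm
Current RCF = 1.118 × 10⁻⁵ × 6.9 × (8340)² = 1.118 × 10⁻⁵ × 6.9 × 69,555,600 ≈ 5,365.7 × g
Target RCF = 5,365.7 + 2,400 = 7,765.7 × g
N² = 7,765.7 / (7.7142 × 10⁻⁵) = 100,667,600
N ≈ √100,667,600 ≈ 10,033.3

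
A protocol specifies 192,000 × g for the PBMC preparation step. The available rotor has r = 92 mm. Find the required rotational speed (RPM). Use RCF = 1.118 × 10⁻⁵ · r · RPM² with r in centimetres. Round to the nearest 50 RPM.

N ≈ 43200 RPM

r = 92 mm = 9.2 cm
192,000 = 1.118 × 10⁻⁵ × 9.2 × N²
N² = 192,000 / (10.2856 × 10⁻⁵) = 1,866,687,408
N ≈ √1,866,687,408 ≈ 43,205.2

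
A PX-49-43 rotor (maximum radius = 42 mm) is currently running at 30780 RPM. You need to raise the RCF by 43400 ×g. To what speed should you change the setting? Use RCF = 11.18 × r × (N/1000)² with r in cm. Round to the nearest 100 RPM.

N₂ ≈ 43300 RPM

r = 42 mm = 4.2 cm
Current RCF = 11.18 × 4.2 × (30.78)² = 11.18 × 4.2 × 947.4084 ≈ 44,486.5 × g
Target RCF = 44,486.5 + 43,400 = 87,886.5 × g
(N/1000)² = 87,886.5 / 46.956 = 1871.678
N = 1000 × √1871.678 ≈ 43,262.9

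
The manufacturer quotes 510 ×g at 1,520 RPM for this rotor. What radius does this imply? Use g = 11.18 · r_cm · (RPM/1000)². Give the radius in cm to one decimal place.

RCF = 11.18 × r × (N/1000)²
510 = 11.18 × r × (1.52)²
r = 510 / (11.18 × 2.3104) = 510 / 25.83027 ≈ 19.744 cm

19.7 cm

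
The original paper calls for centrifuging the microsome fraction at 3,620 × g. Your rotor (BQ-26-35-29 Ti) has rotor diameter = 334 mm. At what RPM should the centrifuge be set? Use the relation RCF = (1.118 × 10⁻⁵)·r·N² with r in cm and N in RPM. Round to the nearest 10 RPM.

r = 334 mm / 2 = 167 mm = 16.7 cm
RCF = 1.118 × 10⁻⁵ × r × N²
3,620 = 1.118 × 10⁻⁵ × 16.7 × N²
N² = 3,620 / (18.6706 × 10⁻⁵) = 19,388,772
N ≈ √19,388,772 ≈ 4,403.3

N ≈ 4400 RPM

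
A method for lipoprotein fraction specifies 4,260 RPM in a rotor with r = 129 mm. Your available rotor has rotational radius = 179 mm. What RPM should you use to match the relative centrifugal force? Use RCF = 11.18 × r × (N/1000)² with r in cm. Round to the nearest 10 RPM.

≈ 3620 RPM

Original rotor: r = 129 mm = 12.9 cm
RCF_original = 11.18 × 12.9 × (4.26)² = 11.18 × 12.9 × 18.1476 ≈ 2,617.3 × g
Your rotor: r = 179 mm = 17.9 cm
2,617.3 = 11.18 × 17.9 × (N/1000)²
(N/1000)² = 2,617.3 / 200.122 = 13.07852
N = 1000 × √13.07852 ≈ 3,616.4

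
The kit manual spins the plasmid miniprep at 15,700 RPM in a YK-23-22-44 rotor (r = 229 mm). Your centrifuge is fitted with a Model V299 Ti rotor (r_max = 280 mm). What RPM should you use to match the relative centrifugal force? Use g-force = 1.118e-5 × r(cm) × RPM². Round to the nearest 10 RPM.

Original rotor: r = 229 mm = 22.9 cm
RCF_original = 1.118 × 10⁻⁵ × 22.9 × (15700)² = 1.118 × 10⁻⁵ × 22.9 × 246,490,000 ≈ 63,106.9 × g
Your rotor: r = 280 mm = 28.0 cm
63,106.9 = 1.118 × 10⁻⁵ × 28 × N²
N² = 63,106.9 / (31.304 × 10⁻⁵) = 201,593,726
N ≈ √201,593,726 ≈ 14,198.4

≈ 14200 RPM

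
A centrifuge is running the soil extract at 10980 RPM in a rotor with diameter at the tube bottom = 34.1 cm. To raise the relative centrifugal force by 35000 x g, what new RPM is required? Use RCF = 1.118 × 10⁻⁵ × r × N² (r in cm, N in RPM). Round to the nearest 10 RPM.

N₂ ≈ 17440 RPM

r = 34.1 / 2 = 17.05 cm
Current RCF = 1.118 × 10⁻⁵ × 17.05 × (10980)² = 1.118 × 10⁻⁵ × 17.05 × 120,560,400 ≈ 22,981.1 × g
Target RCF = 22,981.1 + 35,000 = 57,981.1 × g
N² = 57,981.1 / (19.0619 × 10⁻⁵) = 304,172,722
N ≈ √304,172,722 ≈ 17,440.5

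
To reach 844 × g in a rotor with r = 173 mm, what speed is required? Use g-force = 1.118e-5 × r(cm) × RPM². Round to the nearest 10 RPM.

N ≈ 2090 RPM

r = 173 mm = 17.3 cm
844 = 1.118 × 10⁻⁵ × 17.3 × N²
N² = 844 / (19.3414 × 10⁻⁵) = 4,363,697
N ≈ √4,363,697 ≈ 2,088.9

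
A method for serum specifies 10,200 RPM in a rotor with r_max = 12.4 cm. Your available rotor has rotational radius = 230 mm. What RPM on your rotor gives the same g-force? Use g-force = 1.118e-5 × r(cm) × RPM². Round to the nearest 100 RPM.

7500 RPM

RCF_original = 1.118 × 10⁻⁵ × 12.4 × (10200)² = 1.118 × 10⁻⁵ × 12.4 × 104,040,000 ≈ 14,423.3 × g
Your rotor: r = 230 mm = 23.0 cm
14,423.3 = 1.118 × 10⁻⁵ × 23 × N²
N² = 14,423.3 / (25.714 × 10⁻⁵) = 56,091,234
N ≈ √56,091,234 ≈ 7,489.4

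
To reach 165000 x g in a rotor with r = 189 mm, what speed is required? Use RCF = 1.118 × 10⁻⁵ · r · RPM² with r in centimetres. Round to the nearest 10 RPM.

r = 189 mm = 18.9 cm
165,000 = 1.118 × 10⁻⁵ × 18.9 × N²
N² = 165,000 / (21.1302 × 10⁻⁵) = 780,872,874
N ≈ √780,872,874 ≈ 27,944.1

N ≈ 27940 RPM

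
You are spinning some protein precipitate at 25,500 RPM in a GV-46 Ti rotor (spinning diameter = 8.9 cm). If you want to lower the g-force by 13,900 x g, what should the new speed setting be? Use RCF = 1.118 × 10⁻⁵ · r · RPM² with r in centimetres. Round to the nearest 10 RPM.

19260 RPM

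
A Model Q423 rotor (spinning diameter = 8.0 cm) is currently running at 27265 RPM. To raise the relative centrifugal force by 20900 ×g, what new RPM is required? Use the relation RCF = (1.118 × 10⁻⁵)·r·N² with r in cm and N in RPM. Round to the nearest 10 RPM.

34800 RPM

r = 8.0 / 2 = 4 cm
Current RCF = 1.118 × 10⁻⁵ × 4 × (27265)² = 1.118 × 10⁻⁵ × 4 × 743,380,225 ≈ 33,244 × g
Target RCF = 33,244 + 20,900 = 54,144 × g
N² = 54,144 / (4.472 × 10⁻⁵) = 1,210,733,453
N ≈ √1,210,733,453 ≈ 34,795.6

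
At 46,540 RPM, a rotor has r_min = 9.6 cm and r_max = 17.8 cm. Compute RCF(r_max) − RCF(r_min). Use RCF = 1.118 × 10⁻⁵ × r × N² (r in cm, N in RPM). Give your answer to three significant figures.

199000 g

RCF_max = 1.118 × 10⁻⁵ × 17.8 × (46540)² = 1.118 × 10⁻⁵ × 17.8 × 2,165,971,600 ≈ 431,037 × g
RCF_min = 1.118 × 10⁻⁵ × 9.6 × (46540)² = 1.118 × 10⁻⁵ × 9.6 × 2,165,971,600 ≈ 232,469.4 × g
ΔRCF = 431,037 − 232,469.4 = 198,567.6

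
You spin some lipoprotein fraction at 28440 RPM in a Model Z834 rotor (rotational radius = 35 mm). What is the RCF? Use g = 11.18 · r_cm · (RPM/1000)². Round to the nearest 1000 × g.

RCF ≈ 32000 g

r = 35 mm = 3.5 cm
RCF = 11.18 × 3.5 × (28.44)² = 11.18 × 3.5 × 808.8336 ≈ 31,649.7 × g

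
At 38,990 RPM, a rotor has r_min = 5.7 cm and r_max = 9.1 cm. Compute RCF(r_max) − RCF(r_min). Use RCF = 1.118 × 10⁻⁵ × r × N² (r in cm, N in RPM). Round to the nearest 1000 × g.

ΔRCF = 1.118 × 10⁻⁵ × (r_max − r_min) × N² = 1.118 × 10⁻⁵ × 3.4 × 1,520,220,100 ≈ 57,786.6

ΔRCF ≈ 58000 ×g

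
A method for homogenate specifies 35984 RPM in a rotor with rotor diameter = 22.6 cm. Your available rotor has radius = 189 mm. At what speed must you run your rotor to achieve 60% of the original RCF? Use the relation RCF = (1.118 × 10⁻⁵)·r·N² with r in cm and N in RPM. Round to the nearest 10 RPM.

21550 RPM

Original rotor: r = 22.6 / 2 = 11.3 cm
RCF_original = 1.118 × 10⁻⁵ × 11.3 × (35984)² = 1.118 × 10⁻⁵ × 11.3 × 1,294,848,256 ≈ 163,583.4 × g
Target RCF = 0.6 × 163,583.4 ≈ 98,150 × g
Your rotor: r = 189 mm = 18.9 cm
98,150 = 1.118 × 10⁻⁵ × 18.9 × N²
N² = 98,150 / (21.1302 × 10⁻⁵) = 464,501,046
N ≈ √464,501,046 ≈ 21,552.3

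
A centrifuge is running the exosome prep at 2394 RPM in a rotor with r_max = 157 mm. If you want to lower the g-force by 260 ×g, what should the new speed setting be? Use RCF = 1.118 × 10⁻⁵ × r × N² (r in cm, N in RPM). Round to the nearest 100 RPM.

2100 RPM

r = 157 mm = 15.7 cm
Current RCF = 1.118 × 10⁻⁵ × 15.7 × (2394)² = 1.118 × 10⁻⁵ × 15.7 × 5,731,236 ≈ 1,006 × g
Target RCF = 1,006 − 260 = 746 × g
N² = 746 / (17.5526 × 10⁻⁵) = 4,250,083
N ≈ √4,250,083 ≈ 2,061.6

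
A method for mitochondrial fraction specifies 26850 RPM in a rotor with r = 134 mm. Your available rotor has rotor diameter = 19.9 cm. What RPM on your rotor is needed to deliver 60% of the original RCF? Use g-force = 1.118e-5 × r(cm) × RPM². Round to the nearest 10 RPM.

24140 RPM

Original rotor: r = 134 mm = 13.4 cm
RCF = 1.118 × 10⁻⁵ × r × N²
RCF_original = 1.118 × 10⁻⁵ × 13.4 × (26850)² = 1.118 × 10⁻⁵ × 13.4 × 720,922,500 ≈ 108,002.8 × g
Target RCF = 0.6 × 108,002.8 ≈ 64,801.7 × g
Your rotor: r = 19.9 / 2 = 9.95 cm
64,801.7 = 1.118 × 10⁻⁵ × 9.95 × N²
N² = 64,801.7 / (11.1241 × 10⁻⁵) = 582,534,317
N ≈ √582,534,317 ≈ 24,135.7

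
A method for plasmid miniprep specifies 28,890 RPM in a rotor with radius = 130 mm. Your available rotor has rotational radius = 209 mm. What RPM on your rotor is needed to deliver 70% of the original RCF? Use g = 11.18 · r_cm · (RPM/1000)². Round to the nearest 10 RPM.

19060 RPM

Original rotor: r = 130 mm = 13.0 cm
RCF = 11.18 × r × (N/1000)²
RCF_original = 11.18 × 13 × (28.89)² = 11.18 × 13 × 834.6321 ≈ 121,305.4 × g
Target RCF = 0.7 × 121,305.4 ≈ 84,913.8 × g
Your rotor: r = 209 mm = 20.9 cm
84,913.8 = 11.18 × 20.9 × (N/1000)²
(N/1000)² = 84,913.8 / 233.662 = 363.4044
N = 1000 × √363.4044 ≈ 19,063.2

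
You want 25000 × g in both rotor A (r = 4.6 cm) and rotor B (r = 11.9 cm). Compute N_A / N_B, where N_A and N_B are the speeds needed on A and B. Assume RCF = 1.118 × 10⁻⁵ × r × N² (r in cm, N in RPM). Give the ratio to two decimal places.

1.61

At fixed RCF, N ∝ 1/√r, so N_A/N_B = √(r_B/r_A) = √(11.9/4.6) = √2.586957 = 1.6084.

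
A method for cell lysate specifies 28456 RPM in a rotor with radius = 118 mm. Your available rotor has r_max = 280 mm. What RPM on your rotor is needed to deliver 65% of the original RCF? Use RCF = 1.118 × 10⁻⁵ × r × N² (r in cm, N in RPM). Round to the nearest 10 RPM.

≈ 14890 RPM

Original rotor: r = 118 mm = 11.8 cm
RCF = 1.118 × 10⁻⁵ × r × N²
RCF_original = 1.118 × 10⁻⁵ × 11.8 × (28456)² = 1.118 × 10⁻⁵ × 11.8 × 809,743,936 ≈ 106,824.7 × g
Target RCF = 0.65 × 106,824.7 ≈ 69,436.1 × g
Your rotor: r = 280 mm = 28.0 cm
69,436.1 = 1.118 × 10⁻⁵ × 28 × N²
N² = 69,436.1 / (31.304 × 10⁻⁵) = 221,812,228
N ≈ √221,812,228 ≈ 14,893.4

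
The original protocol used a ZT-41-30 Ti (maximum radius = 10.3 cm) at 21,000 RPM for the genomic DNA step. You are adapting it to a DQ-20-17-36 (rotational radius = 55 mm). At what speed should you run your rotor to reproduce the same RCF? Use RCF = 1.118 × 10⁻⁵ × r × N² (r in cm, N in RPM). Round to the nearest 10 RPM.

≈ 28740 RPM

RCF_original = 1.118 × 10⁻⁵ × 10.3 × (21000)² = 1.118 × 10⁻⁵ × 10.3 × 441,000,000 ≈ 50,782.9 × g
Your rotor: r = 55 mm = 5.5 cm
50,782.9 = 1.118 × 10⁻⁵ × 5.5 × N²
N² = 50,782.9 / (6.149 × 10⁻⁵) = 825,872,500
N ≈ √825,872,500 ≈ 28,738.0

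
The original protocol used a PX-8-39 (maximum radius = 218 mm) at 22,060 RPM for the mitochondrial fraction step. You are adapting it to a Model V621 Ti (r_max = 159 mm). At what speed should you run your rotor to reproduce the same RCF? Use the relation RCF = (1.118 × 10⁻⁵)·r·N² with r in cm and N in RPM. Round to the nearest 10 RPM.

≈ 25830 RPM

Original rotor: r = 218 mm = 21.8 cm
RCF_original = 1.118 × 10⁻⁵ × 21.8 × (22060)² = 1.118 × 10⁻⁵ × 21.8 × 486,643,600 ≈ 118,606.7 × g
Your rotor: r = 159 mm = 15.9 cm
118,606.7 = 1.118 × 10⁻⁵ × 15.9 × N²
N² = 118,606.7 / (17.7762 × 10⁻⁵) = 667,221,903
N ≈ √667,221,903 ≈ 25,830.6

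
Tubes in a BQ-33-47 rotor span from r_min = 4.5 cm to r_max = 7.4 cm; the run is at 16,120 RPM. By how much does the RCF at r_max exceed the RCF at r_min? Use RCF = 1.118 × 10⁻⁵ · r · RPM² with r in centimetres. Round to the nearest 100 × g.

≈ 8400 × g

ΔRCF = 1.118 × 10⁻⁵ × (r_max − r_min) × N² = 1.118 × 10⁻⁵ × 2.9 × 259,854,400 ≈ 8,425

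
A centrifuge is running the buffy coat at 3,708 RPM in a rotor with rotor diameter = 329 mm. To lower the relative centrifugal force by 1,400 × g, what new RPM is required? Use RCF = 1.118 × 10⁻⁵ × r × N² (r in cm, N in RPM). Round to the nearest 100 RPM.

r = 329 mm / 2 = 164.5 mm = 16.45 cm
Current RCF = 1.118 × 10⁻⁵ × 16.45 × (3708)² = 1.118 × 10⁻⁵ × 16.45 × 13,749,264 ≈ 2,528.6 × g
Target RCF = 2,528.6 − 1,400 = 1,128.6 × g
N² = 1,128.6 / (18.3911 × 10⁻⁵) = 6,136,664
N ≈ √6,136,664 ≈ 2,477.2

2500 RPM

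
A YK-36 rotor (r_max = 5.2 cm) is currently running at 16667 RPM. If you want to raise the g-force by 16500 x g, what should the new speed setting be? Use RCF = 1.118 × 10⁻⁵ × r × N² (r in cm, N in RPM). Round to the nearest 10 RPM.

23700 RPM

Current RCF = 1.118 × 10⁻⁵ × 5.2 × (16667)² = 1.118 × 10⁻⁵ × 5.2 × 277,788,889 ≈ 16,149.5 × g
Target RCF = 16,149.5 + 16,500 = 32,649.5 × g
N² = 32,649.5 / (5.8136 × 10⁻⁵) = 561,605,546
N ≈ √561,605,546 ≈ 23,698.2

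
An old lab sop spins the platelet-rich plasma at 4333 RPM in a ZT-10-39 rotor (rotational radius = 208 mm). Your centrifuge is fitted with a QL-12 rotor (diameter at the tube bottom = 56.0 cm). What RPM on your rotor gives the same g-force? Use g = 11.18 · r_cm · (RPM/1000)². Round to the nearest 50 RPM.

Original rotor: r = 208 mm = 20.8 cm
RCF_original = 11.18 × 20.8 × (4.333)² = 11.18 × 20.8 × 18.774889 ≈ 4,366 × g
Your rotor: r = 56.0 / 2 = 28 cm
4,366 = 11.18 × 28 × (N/1000)²
(N/1000)² = 4,366 / 313.04 = 13.9471
N = 1000 × √13.9471 ≈ 3,734.6

3750 RPM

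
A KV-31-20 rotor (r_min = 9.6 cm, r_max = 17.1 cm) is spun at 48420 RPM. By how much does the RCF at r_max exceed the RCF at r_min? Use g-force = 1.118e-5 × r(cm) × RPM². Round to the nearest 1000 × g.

ΔRCF = 1.118 × 10⁻⁵ × (r_max − r_min) × N² = 1.118 × 10⁻⁵ × 7.5 × 2,344,496,400 ≈ 196,586

≈ 197000 g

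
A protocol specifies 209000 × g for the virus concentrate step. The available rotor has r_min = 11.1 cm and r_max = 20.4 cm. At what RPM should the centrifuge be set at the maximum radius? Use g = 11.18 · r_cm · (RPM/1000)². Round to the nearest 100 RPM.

≈ 30300 RPM

Use r_max = 20.4 cm.
RCF = 11.18 × r × (N/1000)²
209,000 = 11.18 × 20.4 × (N/1000)²
(N/1000)² = 209,000 / 228.072 = 916.3773
N = 1000 × √916.3773 ≈ 30,271.7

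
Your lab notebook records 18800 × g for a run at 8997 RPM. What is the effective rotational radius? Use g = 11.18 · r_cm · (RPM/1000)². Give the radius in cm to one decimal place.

RCF = 11.18 × r × (N/1000)²
18800 = 11.18 × r × (8.997)²
r = 18800 / (11.18 × 80.946009) = 18800 / 904.9764 ≈ 20.774 cm

20.8 cm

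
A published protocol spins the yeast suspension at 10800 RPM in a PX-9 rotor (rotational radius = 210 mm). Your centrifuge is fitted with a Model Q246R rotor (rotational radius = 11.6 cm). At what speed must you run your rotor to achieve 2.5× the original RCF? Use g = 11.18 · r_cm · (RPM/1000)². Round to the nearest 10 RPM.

22980 RPM

Original rotor: r = 210 mm = 21.0 cm
RCF = 11.18 × r × (N/1000)²
RCF_original = 11.18 × 21 × (10.8)² = 11.18 × 21 × 116.64 ≈ 27,384.7 × g
Target RCF = 2.5 × 27,384.7 ≈ 68,461.8 × g
68,461.8 = 11.18 × 11.6 × (N/1000)²
(N/1000)² = 68,461.8 / 129.688 = 527.8962
N = 1000 × √527.8962 ≈ 22,976.0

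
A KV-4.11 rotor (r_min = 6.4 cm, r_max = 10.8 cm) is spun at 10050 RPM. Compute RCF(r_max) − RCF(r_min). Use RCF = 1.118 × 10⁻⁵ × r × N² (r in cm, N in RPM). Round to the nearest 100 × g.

RCF_max = 1.118 × 10⁻⁵ × 10.8 × (10050)² = 1.118 × 10⁻⁵ × 10.8 × 101,002,500 ≈ 12,195.4 × g
RCF_min = 1.118 × 10⁻⁵ × 6.4 × (10050)² = 1.118 × 10⁻⁵ × 6.4 × 101,002,500 ≈ 7,226.9 × g
ΔRCF = 12,195.4 − 7,226.9 = 4,968.5

5000 ×g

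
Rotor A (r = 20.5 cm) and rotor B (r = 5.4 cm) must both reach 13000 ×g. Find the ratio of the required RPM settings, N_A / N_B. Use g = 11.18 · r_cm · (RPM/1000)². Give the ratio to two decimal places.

At fixed RCF, N ∝ 1/√r, so N_A/N_B = √(r_B/r_A) = √(5.4/20.5) = √0.263415 = 0.5132.

0.51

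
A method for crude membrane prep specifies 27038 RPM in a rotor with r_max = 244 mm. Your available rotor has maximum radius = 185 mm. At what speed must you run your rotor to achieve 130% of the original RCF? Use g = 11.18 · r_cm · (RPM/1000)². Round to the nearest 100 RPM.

≈ 35400 RPM

Original rotor: r = 244 mm = 24.4 cm
RCF = 11.18 × r × (N/1000)²
RCF_original = 11.18 × 24.4 × (27.038)² = 11.18 × 24.4 × 731.053444 ≈ 199,425.5 × g
Target RCF = 1.3 × 199,425.5 ≈ 259,253.2 × g
Your rotor: r = 185 mm = 18.5 cm
259,253.2 = 11.18 × 18.5 × (N/1000)²
(N/1000)² = 259,253.2 / 206.83 = 1253.46
N = 1000 × √1253.46 ≈ 35,404.2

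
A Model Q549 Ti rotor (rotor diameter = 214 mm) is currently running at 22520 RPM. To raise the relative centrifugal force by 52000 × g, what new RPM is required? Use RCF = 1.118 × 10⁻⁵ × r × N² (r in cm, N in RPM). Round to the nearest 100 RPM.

N₂ ≈ 30700 RPM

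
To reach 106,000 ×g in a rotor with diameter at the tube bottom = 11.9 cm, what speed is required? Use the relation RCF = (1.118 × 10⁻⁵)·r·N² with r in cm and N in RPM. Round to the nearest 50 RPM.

N ≈ 39900 RPM

r = 11.9 / 2 = 5.95 cm
106,000 = 1.118 × 10⁻⁵ × 5.95 × N²
N² = 106,000 / (6.6521 × 10⁻⁵) = 1,593,481,758
N ≈ √1,593,481,758 ≈ 39,918.4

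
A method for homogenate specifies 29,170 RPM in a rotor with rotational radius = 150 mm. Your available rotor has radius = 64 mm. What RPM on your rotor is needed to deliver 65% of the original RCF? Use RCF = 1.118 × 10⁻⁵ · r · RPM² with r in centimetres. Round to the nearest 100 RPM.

Original rotor: r = 150 mm = 15.0 cm
RCF_original = 1.118 × 10⁻⁵ × 15 × (29170)² = 1.118 × 10⁻⁵ × 15 × 850,888,900 ≈ 142,694.1 × g
Target RCF = 0.65 × 142,694.1 ≈ 92,751.2 × g
Your rotor: r = 64 mm = 6.4 cm
92,751.2 = 1.118 × 10⁻⁵ × 6.4 × N²
N² = 92,751.2 / (7.1552 × 10⁻⁵) = 1,296,276,834
N ≈ √1,296,276,834 ≈ 36,003.8

36000 RPM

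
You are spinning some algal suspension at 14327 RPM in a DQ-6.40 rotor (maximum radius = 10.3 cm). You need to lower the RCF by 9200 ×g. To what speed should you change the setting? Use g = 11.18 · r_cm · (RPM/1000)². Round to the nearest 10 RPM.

Current RCF = 11.18 × 10.3 × (14.327)² = 11.18 × 10.3 × 205.262929 ≈ 23,636.8 × g
Target RCF = 23,636.8 − 9,200 = 14,436.8 × g
(N/1000)² = 14,436.8 / 115.154 = 125.3695
N = 1000 × √125.3695 ≈ 11,196.9

N₂ ≈ 11200 RPM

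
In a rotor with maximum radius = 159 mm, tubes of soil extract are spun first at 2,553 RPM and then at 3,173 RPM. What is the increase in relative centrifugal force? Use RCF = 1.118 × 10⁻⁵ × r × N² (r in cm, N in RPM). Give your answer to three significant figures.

r = 159 mm = 15.9 cm
RCF₁ = 1.118 × 10⁻⁵ × 15.9 × (2553)² = 1.118 × 10⁻⁵ × 15.9 × 6,517,809 ≈ 1,158.6 × g
RCF₂ = 1.118 × 10⁻⁵ × 15.9 × (3173)² = 1.118 × 10⁻⁵ × 15.9 × 10,067,929 ≈ 1,789.7 × g
Increase = 1,789.7 − 1,158.6 = 631.1

631 x g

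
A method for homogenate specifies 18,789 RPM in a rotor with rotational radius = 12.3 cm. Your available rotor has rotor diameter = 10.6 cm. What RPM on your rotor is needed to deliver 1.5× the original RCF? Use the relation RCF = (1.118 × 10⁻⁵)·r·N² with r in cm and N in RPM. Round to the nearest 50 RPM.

RCF = 1.118 × 10⁻⁵ × r × N²
RCF_original = 1.118 × 10⁻⁵ × 12.3 × (18789)² = 1.118 × 10⁻⁵ × 12.3 × 353,026,521 ≈ 48,546.1 × g
Target RCF = 1.5 × 48,546.1 ≈ 72,819.1 × g
Your rotor: r = 10.6 / 2 = 5.3 cm
72,819.1 = 1.118 × 10⁻⁵ × 5.3 × N²
N² = 72,819.1 / (5.9254 × 10⁻⁵) = 1,228,931,380
N ≈ √1,228,931,380 ≈ 35,056.1

35050 RPM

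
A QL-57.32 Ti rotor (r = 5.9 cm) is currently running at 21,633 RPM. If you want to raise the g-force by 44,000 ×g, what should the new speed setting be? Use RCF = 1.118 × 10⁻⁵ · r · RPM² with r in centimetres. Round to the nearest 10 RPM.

≈ 33690 RPM

Current RCF = 1.118 × 10⁻⁵ × 5.9 × (21633)² = 1.118 × 10⁻⁵ × 5.9 × 467,986,689 ≈ 30,869.3 × g
Target RCF = 30,869.3 + 44,000 = 74,869.3 × g
N² = 74,869.3 / (6.5962 × 10⁻⁵) = 1,135,036,839
N ≈ √1,135,036,839 ≈ 33,690.3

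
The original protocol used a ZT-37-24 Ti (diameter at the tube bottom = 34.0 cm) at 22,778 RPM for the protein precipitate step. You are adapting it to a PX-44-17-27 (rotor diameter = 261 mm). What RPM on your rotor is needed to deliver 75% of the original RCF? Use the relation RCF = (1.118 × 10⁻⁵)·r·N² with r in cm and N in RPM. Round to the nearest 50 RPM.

≈ 22500 RPM

Original rotor: r = 34.0 / 2 = 17 cm
RCF_original = 1.118 × 10⁻⁵ × 17 × (22778)² = 1.118 × 10⁻⁵ × 17 × 518,837,284 ≈ 98,610.2 × g
Target RCF = 0.75 × 98,610.2 ≈ 73,957.6 × g
Your rotor: r = 261 mm / 2 = 130.5 mm = 13.05 cm
73,957.6 = 1.118 × 10⁻⁵ × 13.05 × N²
N² = 73,957.6 / (14.5899 × 10⁻⁵) = 506,909,574
N ≈ √506,909,574 ≈ 22,514.7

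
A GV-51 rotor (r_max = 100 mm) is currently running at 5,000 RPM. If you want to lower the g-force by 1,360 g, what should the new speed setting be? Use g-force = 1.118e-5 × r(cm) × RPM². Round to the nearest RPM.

N₂ ≈ 3583 RPM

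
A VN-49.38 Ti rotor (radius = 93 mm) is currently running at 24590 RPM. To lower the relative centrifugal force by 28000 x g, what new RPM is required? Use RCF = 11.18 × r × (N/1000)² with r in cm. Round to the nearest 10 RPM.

18310 RPM

r = 93 mm = 9.3 cm
Current RCF = 11.18 × 9.3 × (24.59)² = 11.18 × 9.3 × 604.6681 ≈ 62,869.8 × g
Target RCF = 62,869.8 − 28,000 = 34,869.8 × g
(N/1000)² = 34,869.8 / 103.974 = 335.3704
N = 1000 × √335.3704 ≈ 18,313.1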